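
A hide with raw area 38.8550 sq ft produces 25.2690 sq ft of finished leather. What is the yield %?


Formula: Yield = finished / raw * 100
Substituting: Yield = 25.2690 / 38.8550 * 100
Result: 65.0341 %


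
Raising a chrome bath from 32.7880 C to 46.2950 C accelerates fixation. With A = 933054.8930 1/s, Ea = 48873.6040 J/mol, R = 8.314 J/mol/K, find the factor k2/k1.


T1 = 32.7880 + 273.15 = 305.9380 K; T2 = 46.2950 + 273.15 = 319.4450 K
k1 = A * exp(-Ea/(R*T1)) = 933054.8930 * exp(-48873.6040/(8.314*305.9380)) = 0.00421814 1/s
k2 = A * exp(-Ea/(R*T2)) = 933054.8930 * exp(-48873.6040/(8.314*319.4450)) = 0.00950519 1/s
k2/k1 = 0.00950519 / 0.00421814 = 2.2534


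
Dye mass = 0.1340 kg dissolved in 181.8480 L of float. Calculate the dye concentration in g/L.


Formula: Conc = dye_mass(kg) / volume(L) * 1000
Substituting: Conc = 0.1340 / 181.8480 * 1000
Result: 0.7369 g/L


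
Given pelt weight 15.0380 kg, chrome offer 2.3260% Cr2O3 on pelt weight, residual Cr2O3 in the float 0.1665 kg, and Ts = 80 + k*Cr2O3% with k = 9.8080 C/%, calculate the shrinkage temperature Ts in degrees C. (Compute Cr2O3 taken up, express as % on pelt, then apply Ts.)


Offered = pelt * offer_pct / 100 = 15.0380 * 2.3260 / 100 = 0.3498 kg
Uptake = offered - residual = 0.3498 - 0.1665 = 0.1833 kg
Cr2O3% on pelt = uptake / pelt * 100 = 0.1833 / 15.0380 * 100 = 1.2188 %
Ts = 80 + k * Cr2O3% = 80 + 9.8080 * 1.2188 = 91.9540 C


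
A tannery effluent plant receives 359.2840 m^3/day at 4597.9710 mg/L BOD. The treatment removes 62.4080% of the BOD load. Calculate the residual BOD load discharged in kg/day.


Load_in = volume * conc / 1000 = 359.2840 * 4597.9710 / 1000 = 1651.9774 kg/day
Removed = Load_in * eff / 100 = 1651.9774 * 62.4080 / 100 = 1030.9661 kg/day
Load_out = Load_in - Removed = 1651.9774 - 1030.9661 = 621.0113 kg/day


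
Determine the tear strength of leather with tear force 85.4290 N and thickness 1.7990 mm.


Formula: Tear strength = force / thickness
Substituting: Tear strength = 85.4290 / 1.7990
Result: 47.4869 N/mm


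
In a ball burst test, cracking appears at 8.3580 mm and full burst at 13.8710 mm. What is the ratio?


Formula: Ratio = crack / burst
Substituting: Ratio = 8.3580 / 13.8710
Result: 0.6026


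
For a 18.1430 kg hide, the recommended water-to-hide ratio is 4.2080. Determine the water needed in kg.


Formula: Water = hide_weight * ratio
Substituting: Water = 18.1430 * 4.2080
Result: 76.3457 kg


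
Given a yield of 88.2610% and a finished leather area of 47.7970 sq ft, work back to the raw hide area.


Formula: raw = finished * 100 / yield
Substituting: raw = 47.7970 * 100 / 88.2610
Result: 54.1542 sq ft


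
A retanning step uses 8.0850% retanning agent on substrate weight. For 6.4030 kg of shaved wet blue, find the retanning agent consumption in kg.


Formula: Retan = substrate * pct / 100
Substituting: Retan = 6.4030 * 8.0850 / 100
Result: 0.5177 kg


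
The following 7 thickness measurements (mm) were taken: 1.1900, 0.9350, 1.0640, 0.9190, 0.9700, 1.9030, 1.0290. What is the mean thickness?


Formula: Average = sum / n
Substituting: Average = 8.0100 / 7
Result: 1.1443 mm


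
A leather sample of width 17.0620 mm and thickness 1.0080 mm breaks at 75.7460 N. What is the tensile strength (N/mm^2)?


Formula: TS = force / (width * thickness)
Substituting: TS = 75.7460 / (17.0620 * 1.0080)
Result: 4.4042 N/mm^2


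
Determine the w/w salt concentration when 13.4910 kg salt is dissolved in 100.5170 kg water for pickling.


Formula: Conc = salt / (water + salt) * 100
Substituting: Conc = 13.4910 / (100.5170 + 13.4910) * 100
Result: 11.8334 %


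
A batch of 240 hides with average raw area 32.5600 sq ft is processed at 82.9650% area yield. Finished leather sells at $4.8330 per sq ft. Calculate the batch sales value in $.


Raw_total = N * avg_area = 240 * 32.5600 = 7814.4000 sq ft
Finished = Raw_total * yield / 100 = 7814.4000 * 82.9650 / 100 = 6483.2170 sq ft
Value = Finished * price = 6483.2170 * 4.8330 = 31333.3876 $


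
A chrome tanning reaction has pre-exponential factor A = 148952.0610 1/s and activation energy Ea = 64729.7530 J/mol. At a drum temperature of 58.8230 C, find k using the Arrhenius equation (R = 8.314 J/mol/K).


T_K = T_C + 273.15 = 58.8230 + 273.15 = 331.9730 K
exponent = -Ea / (R * T_K) = -64729.7530 / (8.314 * 331.9730) = -23.4526
k = A * exp(exponent) = 148952.0610 * exp(-23.4526) = 9.7209e-06 1/s


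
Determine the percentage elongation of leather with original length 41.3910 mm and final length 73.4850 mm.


Formula: Elongation = (Lf - L0) / L0 * 100
Substituting: Elongation = (73.4850 - 41.3910) / 41.3910 * 100
Result: 77.5386 %


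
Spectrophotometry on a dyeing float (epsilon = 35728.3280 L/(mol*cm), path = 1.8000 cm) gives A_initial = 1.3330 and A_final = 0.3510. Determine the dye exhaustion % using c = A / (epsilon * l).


c_initial = A_i / (epsilon * l) = 1.3330 / (35728.3280 * 1.8000) = 2.0727e-05 mol/L
c_final = A_f / (epsilon * l) = 0.3510 / (35728.3280 * 1.8000) = 5.4579e-06 mol/L
Exhaustion = (c_initial - c_final) / c_initial * 100 = (2.0727e-05 - 5.4579e-06) / 2.0727e-05 * 100 = 73.6684 %


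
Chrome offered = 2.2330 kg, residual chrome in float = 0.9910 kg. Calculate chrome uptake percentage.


Formula: Uptake = (offered - residual) / offered * 100
Substituting: Uptake = (2.2330 - 0.9910) / 2.2330 * 100
Result: 55.6202 %


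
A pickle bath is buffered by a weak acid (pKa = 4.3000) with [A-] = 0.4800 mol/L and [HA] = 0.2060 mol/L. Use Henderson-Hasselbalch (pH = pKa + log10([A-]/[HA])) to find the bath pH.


ratio = [A-] / [HA] = 0.4800 / 0.2060 = 2.3301
log10(ratio) = 0.3674
pH = pKa + log10(ratio) = 4.3000 + 0.3674 = 4.6674


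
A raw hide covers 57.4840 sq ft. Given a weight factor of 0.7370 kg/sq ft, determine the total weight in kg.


Formula: Weight = area * weight_per_sqft
Substituting: Weight = 57.4840 * 0.7370
Result: 42.3657 kg


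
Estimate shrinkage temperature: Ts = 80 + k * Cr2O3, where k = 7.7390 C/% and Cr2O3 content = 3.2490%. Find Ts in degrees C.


Formula: Ts = 80 + k * Cr2O3
Substituting: Ts = 80 + 7.7390 * 3.2490
Result: 105.1440 C


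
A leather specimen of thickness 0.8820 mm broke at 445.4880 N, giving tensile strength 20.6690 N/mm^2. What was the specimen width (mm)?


Formula: w = F / (TS * t)
Substituting: w = 445.4880 / (20.6690 * 0.8820)
Result: 24.4370 mm


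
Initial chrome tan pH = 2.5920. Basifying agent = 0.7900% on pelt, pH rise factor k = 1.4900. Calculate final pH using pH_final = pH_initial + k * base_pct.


Formula: pH_final = pH_initial + k * base_pct
Substituting: pH_final = 2.5920 + 1.4900 * 0.7900
Result: 3.7691


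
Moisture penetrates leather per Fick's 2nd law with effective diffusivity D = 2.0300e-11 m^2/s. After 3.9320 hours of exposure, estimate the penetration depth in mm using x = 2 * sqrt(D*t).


t = 3.9320 hr * 3600 = 14155.2000 s
D * t = 2.0300e-11 * 14155.2000 = 2.8735e-07
x = 2 * sqrt(D*t) = 2 * sqrt(2.8735e-07) = 0.0010721 m = 1.0721 mm


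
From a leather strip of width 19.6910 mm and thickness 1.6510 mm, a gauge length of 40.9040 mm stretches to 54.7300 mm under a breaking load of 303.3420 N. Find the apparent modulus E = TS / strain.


TS = F / (w * t) = 303.3420 / (19.6910 * 1.6510) = 9.3308 N/mm^2
strain = (Lf - L0) / L0 = (54.7300 - 40.9040) / 40.9040 = 0.3380
E = TS / strain = 9.3308 / 0.3380 = 27.6049 N/mm^2


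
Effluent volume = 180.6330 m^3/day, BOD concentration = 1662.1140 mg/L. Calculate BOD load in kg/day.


Formula: BOD_load = volume * conc / 1000
Substituting: BOD_load = 180.6330 * 1662.1140 / 1000
Result: 300.2326 kg/day


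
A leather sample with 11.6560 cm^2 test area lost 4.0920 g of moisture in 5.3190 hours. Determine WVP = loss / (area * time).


Formula: WVP = loss / (area * time)
Substituting: WVP = 4.0920 / (11.6560 * 5.3190)
Result: 0.0660018 g/(cm^2*hr)


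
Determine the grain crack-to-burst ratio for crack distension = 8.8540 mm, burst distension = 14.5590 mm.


Formula: Ratio = crack / burst
Substituting: Ratio = 8.8540 / 14.5590
Result: 0.6081


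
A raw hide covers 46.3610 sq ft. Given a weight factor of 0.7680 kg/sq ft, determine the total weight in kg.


Formula: Weight = area * weight_per_sqft
Substituting: Weight = 46.3610 * 0.7680
Result: 35.6052 kg


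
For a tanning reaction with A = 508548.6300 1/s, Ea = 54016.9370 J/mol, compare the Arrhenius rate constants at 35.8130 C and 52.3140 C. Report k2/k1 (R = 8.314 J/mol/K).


T1 = 35.8130 + 273.15 = 308.9630 K; T2 = 52.3140 + 273.15 = 325.4640 K
k1 = A * exp(-Ea/(R*T1)) = 508548.6300 * exp(-54016.9370/(8.314*308.9630)) = 3.7468e-04 1/s
k2 = A * exp(-Ea/(R*T2)) = 508548.6300 * exp(-54016.9370/(8.314*325.4640)) = 0.00108815 1/s
k2/k1 = 0.00108815 / 3.7468e-04 = 2.9042


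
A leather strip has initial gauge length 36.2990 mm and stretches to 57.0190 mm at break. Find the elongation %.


Formula: Elongation = (Lf - L0) / L0 * 100
Substituting: Elongation = (57.0190 - 36.2990) / 36.2990 * 100
Result: 57.0815 %


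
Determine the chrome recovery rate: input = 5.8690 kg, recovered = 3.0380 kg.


Formula: Recovery = recovered / input * 100
Substituting: Recovery = 3.0380 / 5.8690 * 100
Result: 51.7635 %


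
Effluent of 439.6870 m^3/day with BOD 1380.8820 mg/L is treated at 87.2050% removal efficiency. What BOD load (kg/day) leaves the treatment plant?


Load_in = volume * conc / 1000 = 439.6870 * 1380.8820 / 1000 = 607.1559 kg/day
Removed = Load_in * eff / 100 = 607.1559 * 87.2050 / 100 = 529.4703 kg/day
Load_out = Load_in - Removed = 607.1559 - 529.4703 = 77.6856 kg/day


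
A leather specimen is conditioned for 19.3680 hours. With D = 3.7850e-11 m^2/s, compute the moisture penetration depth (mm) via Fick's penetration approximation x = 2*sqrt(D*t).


t = 19.3680 hr * 3600 = 69724.8000 s
D * t = 3.7850e-11 * 69724.8000 = 2.6391e-06
x = 2 * sqrt(D*t) = 2 * sqrt(2.6391e-06) = 0.00324905 m = 3.2491 mm


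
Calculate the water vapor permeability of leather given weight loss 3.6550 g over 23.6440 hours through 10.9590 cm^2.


Formula: WVP = loss / (area * time)
Substituting: WVP = 3.6550 / (10.9590 * 23.6440)
Result: 0.0141057 g/(cm^2*hr)


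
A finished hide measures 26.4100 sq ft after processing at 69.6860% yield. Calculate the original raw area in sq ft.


Formula: raw = finished * 100 / yield
Substituting: raw = 26.4100 * 100 / 69.6860
Result: 37.8986 sq ft


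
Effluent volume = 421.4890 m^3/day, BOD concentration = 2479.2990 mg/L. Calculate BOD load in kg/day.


Formula: BOD_load = volume * conc / 1000
Substituting: BOD_load = 421.4890 * 2479.2990 / 1000
Result: 1044.9973 kg/day


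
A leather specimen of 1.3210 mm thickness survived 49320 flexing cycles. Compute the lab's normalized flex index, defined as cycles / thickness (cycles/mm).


Formula: Index = cycles / thickness
Substituting: Index = 49320 / 1.3210
Result: 37335.3520 cycles/mm


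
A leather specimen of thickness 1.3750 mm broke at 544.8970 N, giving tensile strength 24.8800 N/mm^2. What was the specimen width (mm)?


Formula: w = F / (TS * t)
Substituting: w = 544.8970 / (24.8800 * 1.3750)
Result: 15.9280 mm


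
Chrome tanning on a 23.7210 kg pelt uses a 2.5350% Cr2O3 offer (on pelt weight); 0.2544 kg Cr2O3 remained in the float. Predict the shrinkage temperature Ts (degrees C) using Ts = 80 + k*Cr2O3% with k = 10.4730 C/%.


Offered = pelt * offer_pct / 100 = 23.7210 * 2.5350 / 100 = 0.6013 kg
Uptake = offered - residual = 0.6013 - 0.2544 = 0.3469 kg
Cr2O3% on pelt = uptake / pelt * 100 = 0.3469 / 23.7210 * 100 = 1.4625 %
Ts = 80 + k * Cr2O3% = 80 + 10.4730 * 1.4625 = 95.3171 C


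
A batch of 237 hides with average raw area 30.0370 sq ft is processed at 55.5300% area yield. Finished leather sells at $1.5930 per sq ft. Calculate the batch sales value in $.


Raw_total = N * avg_area = 237 * 30.0370 = 7118.7690 sq ft
Finished = Raw_total * yield / 100 = 7118.7690 * 55.5300 / 100 = 3953.0524 sq ft
Value = Finished * price = 3953.0524 * 1.5930 = 6297.2125 $


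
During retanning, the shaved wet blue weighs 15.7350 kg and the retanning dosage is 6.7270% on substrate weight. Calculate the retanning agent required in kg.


Formula: Retan = substrate * pct / 100
Substituting: Retan = 15.7350 * 6.7270 / 100
Result: 1.0585 kg


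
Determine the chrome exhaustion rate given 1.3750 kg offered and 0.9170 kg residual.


Formula: Uptake = (offered - residual) / offered * 100
Substituting: Uptake = (1.3750 - 0.9170) / 1.3750 * 100
Result: 33.3091 %


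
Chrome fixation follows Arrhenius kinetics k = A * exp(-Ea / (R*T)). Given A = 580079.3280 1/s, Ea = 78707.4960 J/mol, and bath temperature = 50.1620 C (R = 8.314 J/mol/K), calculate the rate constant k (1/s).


T_K = T_C + 273.15 = 50.1620 + 273.15 = 323.3120 K
exponent = -Ea / (R * T_K) = -78707.4960 / (8.314 * 323.3120) = -29.2809
k = A * exp(exponent) = 580079.3280 * exp(-29.2809) = 1.1142e-07 1/s


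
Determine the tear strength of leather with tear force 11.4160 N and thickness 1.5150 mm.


Formula: Tear strength = force / thickness
Substituting: Tear strength = 11.4160 / 1.5150
Result: 7.5353 N/mm


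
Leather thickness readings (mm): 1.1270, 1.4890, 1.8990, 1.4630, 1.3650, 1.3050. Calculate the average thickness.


Formula: Average = sum / n
Substituting: Average = 8.6480 / 6
Result: 1.4413 mm


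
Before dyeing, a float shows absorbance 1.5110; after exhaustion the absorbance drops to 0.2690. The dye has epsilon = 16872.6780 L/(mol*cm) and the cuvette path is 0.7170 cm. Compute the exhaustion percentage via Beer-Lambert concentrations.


c_initial = A_i / (epsilon * l) = 1.5110 / (16872.6780 * 0.7170) = 1.2490e-04 mol/L
c_final = A_f / (epsilon * l) = 0.2690 / (16872.6780 * 0.7170) = 2.2236e-05 mol/L
Exhaustion = (c_initial - c_final) / c_initial * 100 = (1.2490e-04 - 2.2236e-05) / 1.2490e-04 * 100 = 82.1972 %


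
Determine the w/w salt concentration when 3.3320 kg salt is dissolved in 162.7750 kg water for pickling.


Formula: Conc = salt / (water + salt) * 100
Substituting: Conc = 3.3320 / (162.7750 + 3.3320) * 100
Result: 2.0059 %


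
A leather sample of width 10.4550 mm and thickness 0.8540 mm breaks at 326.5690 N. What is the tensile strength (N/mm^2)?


Formula: TS = force / (width * thickness)
Substituting: TS = 326.5690 / (10.4550 * 0.8540)
Result: 36.5757 N/mm^2


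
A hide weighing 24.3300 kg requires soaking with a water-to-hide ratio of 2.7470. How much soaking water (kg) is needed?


Formula: Water = hide_weight * ratio
Substituting: Water = 24.3300 * 2.7470
Result: 66.8345 kg


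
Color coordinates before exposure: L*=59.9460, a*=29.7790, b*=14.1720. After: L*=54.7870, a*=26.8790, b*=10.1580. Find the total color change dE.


dL = -5.1590, da = -2.9000, db = -4.0140
dE = sqrt((-5.1590)^2 + (-2.9000)^2 + (-4.0140)^2) = 7.1510


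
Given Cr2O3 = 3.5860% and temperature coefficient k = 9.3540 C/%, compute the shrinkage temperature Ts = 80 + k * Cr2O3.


Formula: Ts = 80 + k * Cr2O3
Substituting: Ts = 80 + 9.3540 * 3.5860
Result: 113.5434 C


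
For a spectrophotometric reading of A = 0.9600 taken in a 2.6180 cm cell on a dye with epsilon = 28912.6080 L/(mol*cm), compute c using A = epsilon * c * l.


Formula: c = A / (epsilon * l)
Substituting: c = 0.9600 / (28912.6080 * 2.6180)
Result: 1.2683e-05 mol/L


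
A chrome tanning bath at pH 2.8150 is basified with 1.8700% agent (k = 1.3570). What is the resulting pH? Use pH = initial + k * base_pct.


Formula: pH_final = pH_initial + k * base_pct
Substituting: pH_final = 2.8150 + 1.3570 * 1.8700
Result: 5.3526


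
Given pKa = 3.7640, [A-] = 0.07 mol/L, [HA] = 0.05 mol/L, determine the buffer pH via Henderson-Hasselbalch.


ratio = [A-] / [HA] = 0.07 / 0.05 = 1.4000
log10(ratio) = 0.1461
pH = pKa + log10(ratio) = 3.7640 + 0.1461 = 3.9101


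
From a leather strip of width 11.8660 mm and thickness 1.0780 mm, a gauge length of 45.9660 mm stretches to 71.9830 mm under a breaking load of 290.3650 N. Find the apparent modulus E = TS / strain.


TS = F / (w * t) = 290.3650 / (11.8660 * 1.0780) = 22.6998 N/mm^2
strain = (Lf - L0) / L0 = (71.9830 - 45.9660) / 45.9660 = 0.5660
E = TS / strain = 22.6998 / 0.5660 = 40.1052 N/mm^2


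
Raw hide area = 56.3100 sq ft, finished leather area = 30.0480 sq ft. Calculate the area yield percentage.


Formula: Yield = finished / raw * 100
Substituting: Yield = 30.0480 / 56.3100 * 100
Result: 53.3617 %


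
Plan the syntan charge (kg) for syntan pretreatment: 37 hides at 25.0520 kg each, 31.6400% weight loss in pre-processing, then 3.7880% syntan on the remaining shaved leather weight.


Total_raw = N * avg_wt = 37 * 25.0520 = 926.9240 kg
Substrate = Total_raw * (1 - loss/100) = 926.9240 * (1 - 31.6400/100) = 633.6452 kg
Syntan = Substrate * pct / 100 = 633.6452 * 3.7880 / 100 = 24.0025 kg


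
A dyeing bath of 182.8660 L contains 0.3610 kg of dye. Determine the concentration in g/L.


Formula: Conc = dye_mass(kg) / volume(L) * 1000
Substituting: Conc = 0.3610 / 182.8660 * 1000
Result: 1.9741 g/L


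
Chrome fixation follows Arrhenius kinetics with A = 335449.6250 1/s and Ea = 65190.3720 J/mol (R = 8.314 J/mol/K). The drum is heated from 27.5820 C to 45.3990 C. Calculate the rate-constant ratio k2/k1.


T1 = 27.5820 + 273.15 = 300.7320 K; T2 = 45.3990 + 273.15 = 318.5490 K
k1 = A * exp(-Ea/(R*T1)) = 335449.6250 * exp(-65190.3720/(8.314*300.7320)) = 1.5929e-06 1/s
k2 = A * exp(-Ea/(R*T2)) = 335449.6250 * exp(-65190.3720/(8.314*318.5490)) = 6.8475e-06 1/s
k2/k1 = 6.8475e-06 / 1.5929e-06 = 4.2987


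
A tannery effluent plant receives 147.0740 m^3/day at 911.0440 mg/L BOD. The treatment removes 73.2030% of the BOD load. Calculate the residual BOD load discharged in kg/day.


Load_in = volume * conc / 1000 = 147.0740 * 911.0440 / 1000 = 133.9909 kg/day
Removed = Load_in * eff / 100 = 133.9909 * 73.2030 / 100 = 98.0853 kg/day
Load_out = Load_in - Removed = 133.9909 - 98.0853 = 35.9055 kg/day


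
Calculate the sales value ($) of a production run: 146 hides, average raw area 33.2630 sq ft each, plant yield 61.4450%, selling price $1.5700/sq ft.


Raw_total = N * avg_area = 146 * 33.2630 = 4856.3980 sq ft
Finished = Raw_total * yield / 100 = 4856.3980 * 61.4450 / 100 = 2984.0138 sq ft
Value = Finished * price = 2984.0138 * 1.5700 = 4684.9016 $


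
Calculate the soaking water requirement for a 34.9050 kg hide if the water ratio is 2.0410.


Formula: Water = hide_weight * ratio
Substituting: Water = 34.9050 * 2.0410
Result: 71.2411 kg


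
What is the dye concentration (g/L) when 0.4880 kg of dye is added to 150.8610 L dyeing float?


Formula: Conc = dye_mass(kg) / volume(L) * 1000
Substituting: Conc = 0.4880 / 150.8610 * 1000
Result: 3.2348 g/L


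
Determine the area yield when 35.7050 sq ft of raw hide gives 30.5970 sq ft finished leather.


Formula: Yield = finished / raw * 100
Substituting: Yield = 30.5970 / 35.7050 * 100
Result: 85.6939 %


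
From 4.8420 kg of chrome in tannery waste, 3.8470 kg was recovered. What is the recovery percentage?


Formula: Recovery = recovered / input * 100
Substituting: Recovery = 3.8470 / 4.8420 * 100
Result: 79.4506 %


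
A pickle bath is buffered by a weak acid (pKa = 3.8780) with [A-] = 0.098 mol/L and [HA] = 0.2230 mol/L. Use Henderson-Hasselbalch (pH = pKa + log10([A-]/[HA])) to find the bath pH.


ratio = [A-] / [HA] = 0.098 / 0.2230 = 0.4395
log10(ratio) = -0.3571
pH = pKa + log10(ratio) = 3.8780 - 0.3571 = 3.5209


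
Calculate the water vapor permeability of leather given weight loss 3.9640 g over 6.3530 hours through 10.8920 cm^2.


Formula: WVP = loss / (area * time)
Substituting: WVP = 3.9640 / (10.8920 * 6.3530)
Result: 0.0572858 g/(cm^2*hr)


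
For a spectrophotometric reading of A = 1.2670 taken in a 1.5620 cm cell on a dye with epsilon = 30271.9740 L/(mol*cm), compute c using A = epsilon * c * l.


Formula: c = A / (epsilon * l)
Substituting: c = 1.2670 / (30271.9740 * 1.5620)
Result: 2.6795e-05 mol/L


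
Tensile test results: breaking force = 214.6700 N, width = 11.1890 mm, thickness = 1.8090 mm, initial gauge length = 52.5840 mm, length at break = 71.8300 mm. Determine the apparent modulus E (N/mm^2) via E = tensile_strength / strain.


TS = F / (w * t) = 214.6700 / (11.1890 * 1.8090) = 10.6058 N/mm^2
strain = (Lf - L0) / L0 = (71.8300 - 52.5840) / 52.5840 = 0.3660
E = TS / strain = 10.6058 / 0.3660 = 28.9771 N/mm^2


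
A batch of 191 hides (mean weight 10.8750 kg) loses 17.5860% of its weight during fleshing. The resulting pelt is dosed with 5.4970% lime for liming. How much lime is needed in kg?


Total_raw = N * avg_wt = 191 * 10.8750 = 2077.1250 kg
Substrate = Total_raw * (1 - loss/100) = 2077.1250 * (1 - 17.5860/100) = 1711.8418 kg
Lime = Substrate * pct / 100 = 1711.8418 * 5.4970 / 100 = 94.0999 kg


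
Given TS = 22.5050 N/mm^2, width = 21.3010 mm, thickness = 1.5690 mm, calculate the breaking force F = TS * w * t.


Formula: F = TS * w * t
Substituting: F = 22.5050 * 21.3010 * 1.5690
Result: 752.1457 N


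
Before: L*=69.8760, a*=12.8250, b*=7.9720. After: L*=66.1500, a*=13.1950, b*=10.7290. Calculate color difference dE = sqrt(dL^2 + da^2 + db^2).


dL = -3.7260, da = 0.3700, db = 2.7570
dE = sqrt((-3.7260)^2 + 0.3700^2 + 2.7570^2) = 4.6498


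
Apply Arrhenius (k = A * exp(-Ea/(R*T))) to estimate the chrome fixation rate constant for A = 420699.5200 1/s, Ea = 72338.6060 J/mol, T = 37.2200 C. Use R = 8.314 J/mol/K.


T_K = T_C + 273.15 = 37.2200 + 273.15 = 310.3700 K
exponent = -Ea / (R * T_K) = -72338.6060 / (8.314 * 310.3700) = -28.0337
k = A * exp(exponent) = 420699.5200 * exp(-28.0337) = 2.8125e-07 1/s


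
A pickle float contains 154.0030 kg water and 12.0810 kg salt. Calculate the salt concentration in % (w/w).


Formula: Conc = salt / (water + salt) * 100
Substituting: Conc = 12.0810 / (154.0030 + 12.0810) * 100
Result: 7.2740 %


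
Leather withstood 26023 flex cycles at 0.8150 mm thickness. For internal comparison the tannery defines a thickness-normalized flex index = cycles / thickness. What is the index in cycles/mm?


Formula: Index = cycles / thickness
Substituting: Index = 26023 / 0.8150
Result: 31930.0613 cycles/mm


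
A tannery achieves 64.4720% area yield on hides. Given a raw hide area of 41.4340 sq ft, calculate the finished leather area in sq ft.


Formula: finished = raw * yield / 100
Substituting: finished = 41.4340 * 64.4720 / 100
Result: 26.7133 sq ft


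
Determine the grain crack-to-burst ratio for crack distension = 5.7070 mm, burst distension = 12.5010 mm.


Formula: Ratio = crack / burst
Substituting: Ratio = 5.7070 / 12.5010
Result: 0.4565


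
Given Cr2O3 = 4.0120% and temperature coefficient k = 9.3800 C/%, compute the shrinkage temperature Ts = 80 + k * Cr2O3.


Formula: Ts = 80 + k * Cr2O3
Substituting: Ts = 80 + 9.3800 * 4.0120
Result: 117.6326 C


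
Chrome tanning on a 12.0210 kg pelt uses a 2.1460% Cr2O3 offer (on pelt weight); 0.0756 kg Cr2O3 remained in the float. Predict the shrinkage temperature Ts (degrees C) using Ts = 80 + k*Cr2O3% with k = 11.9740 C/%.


Offered = pelt * offer_pct / 100 = 12.0210 * 2.1460 / 100 = 0.2580 kg
Uptake = offered - residual = 0.2580 - 0.0756 = 0.1824 kg
Cr2O3% on pelt = uptake / pelt * 100 = 0.1824 / 12.0210 * 100 = 1.5171 %
Ts = 80 + k * Cr2O3% = 80 + 11.9740 * 1.5171 = 98.1658 C


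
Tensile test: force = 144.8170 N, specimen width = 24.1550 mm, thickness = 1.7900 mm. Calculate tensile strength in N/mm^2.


Formula: TS = force / (width * thickness)
Substituting: TS = 144.8170 / (24.1550 * 1.7900)
Result: 3.3493 N/mm^2


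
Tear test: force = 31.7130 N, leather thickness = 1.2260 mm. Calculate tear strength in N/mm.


Formula: Tear strength = force / thickness
Substituting: Tear strength = 31.7130 / 1.2260
Result: 25.8670 N/mm


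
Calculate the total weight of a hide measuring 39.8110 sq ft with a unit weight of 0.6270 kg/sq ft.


Formula: Weight = area * weight_per_sqft
Substituting: Weight = 39.8110 * 0.6270
Result: 24.9615 kg


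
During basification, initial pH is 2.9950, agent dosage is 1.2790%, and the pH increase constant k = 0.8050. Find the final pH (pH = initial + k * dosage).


Formula: pH_final = pH_initial + k * base_pct
Substituting: pH_final = 2.9950 + 0.8050 * 1.2790
Result: 4.0246


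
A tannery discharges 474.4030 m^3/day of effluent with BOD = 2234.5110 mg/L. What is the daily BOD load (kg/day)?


Formula: BOD_load = volume * conc / 1000
Substituting: BOD_load = 474.4030 * 2234.5110 / 1000
Result: 1060.0587 kg/day


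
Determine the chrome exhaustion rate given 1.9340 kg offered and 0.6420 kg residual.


Formula: Uptake = (offered - residual) / offered * 100
Substituting: Uptake = (1.9340 - 0.6420) / 1.9340 * 100
Result: 66.8046 %


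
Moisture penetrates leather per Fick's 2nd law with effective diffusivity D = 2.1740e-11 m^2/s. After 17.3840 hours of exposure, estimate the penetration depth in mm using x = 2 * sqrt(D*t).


t = 17.3840 hr * 3600 = 62582.4000 s
D * t = 2.1740e-11 * 62582.4000 = 1.3605e-06
x = 2 * sqrt(D*t) = 2 * sqrt(1.3605e-06) = 0.00233284 m = 2.3328 mm


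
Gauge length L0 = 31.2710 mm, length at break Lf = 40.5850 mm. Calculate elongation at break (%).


Formula: Elongation = (Lf - L0) / L0 * 100
Substituting: Elongation = (40.5850 - 31.2710) / 31.2710 * 100
Result: 29.7848 %


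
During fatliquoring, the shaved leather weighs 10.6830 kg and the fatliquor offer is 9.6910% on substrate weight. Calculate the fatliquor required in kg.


Formula: Fat = substrate * pct / 100
Substituting: Fat = 10.6830 * 9.6910 / 100
Result: 1.0353 kg


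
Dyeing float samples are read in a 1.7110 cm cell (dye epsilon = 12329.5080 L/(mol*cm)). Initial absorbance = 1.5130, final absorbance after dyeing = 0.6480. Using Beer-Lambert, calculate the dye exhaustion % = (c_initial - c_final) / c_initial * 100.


c_initial = A_i / (epsilon * l) = 1.5130 / (12329.5080 * 1.7110) = 7.1720e-05 mol/L
c_final = A_f / (epsilon * l) = 0.6480 / (12329.5080 * 1.7110) = 3.0717e-05 mol/L
Exhaustion = (c_initial - c_final) / c_initial * 100 = (7.1720e-05 - 3.0717e-05) / 7.1720e-05 * 100 = 57.1712 %


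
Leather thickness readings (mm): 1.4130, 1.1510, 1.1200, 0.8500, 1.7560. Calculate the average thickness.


Formula: Average = sum / n
Substituting: Average = 6.2900 / 5
Result: 1.2580 mm


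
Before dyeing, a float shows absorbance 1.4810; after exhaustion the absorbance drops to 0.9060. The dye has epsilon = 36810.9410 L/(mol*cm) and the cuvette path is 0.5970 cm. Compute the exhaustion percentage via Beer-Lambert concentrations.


c_initial = A_i / (epsilon * l) = 1.4810 / (36810.9410 * 0.5970) = 6.7391e-05 mol/L
c_final = A_f / (epsilon * l) = 0.9060 / (36810.9410 * 0.5970) = 4.1227e-05 mol/L
Exhaustion = (c_initial - c_final) / c_initial * 100 = (6.7391e-05 - 4.1227e-05) / 6.7391e-05 * 100 = 38.8251 %


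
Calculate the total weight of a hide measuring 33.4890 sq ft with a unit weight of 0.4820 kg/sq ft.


Formula: Weight = area * weight_per_sqft
Substituting: Weight = 33.4890 * 0.4820
Result: 16.1417 kg


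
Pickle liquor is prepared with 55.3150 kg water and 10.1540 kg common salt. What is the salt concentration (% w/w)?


Formula: Conc = salt / (water + salt) * 100
Substituting: Conc = 10.1540 / (55.3150 + 10.1540) * 100
Result: 15.5096 %


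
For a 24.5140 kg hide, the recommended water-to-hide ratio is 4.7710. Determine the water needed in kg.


Formula: Water = hide_weight * ratio
Substituting: Water = 24.5140 * 4.7710
Result: 116.9563 kg


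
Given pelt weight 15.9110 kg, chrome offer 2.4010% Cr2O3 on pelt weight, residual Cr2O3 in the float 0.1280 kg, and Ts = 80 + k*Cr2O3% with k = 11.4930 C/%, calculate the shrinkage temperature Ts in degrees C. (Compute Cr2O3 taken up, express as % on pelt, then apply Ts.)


Offered = pelt * offer_pct / 100 = 15.9110 * 2.4010 / 100 = 0.3820 kg
Uptake = offered - residual = 0.3820 - 0.1280 = 0.2540 kg
Cr2O3% on pelt = uptake / pelt * 100 = 0.2540 / 15.9110 * 100 = 1.5965 %
Ts = 80 + k * Cr2O3% = 80 + 11.4930 * 1.5965 = 98.3489 C


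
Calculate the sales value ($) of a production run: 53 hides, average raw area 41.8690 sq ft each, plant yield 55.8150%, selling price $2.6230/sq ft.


Raw_total = N * avg_area = 53 * 41.8690 = 2219.0570 sq ft
Finished = Raw_total * yield / 100 = 2219.0570 * 55.8150 / 100 = 1238.5667 sq ft
Value = Finished * price = 1238.5667 * 2.6230 = 3248.7604 $


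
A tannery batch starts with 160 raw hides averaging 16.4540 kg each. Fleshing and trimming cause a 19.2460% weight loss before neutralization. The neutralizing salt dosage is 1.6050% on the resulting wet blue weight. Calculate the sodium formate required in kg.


Total_raw = N * avg_wt = 160 * 16.4540 = 2632.6400 kg
Substrate = Total_raw * (1 - loss/100) = 2632.6400 * (1 - 19.2460/100) = 2125.9621 kg
Neutralizer = Substrate * pct / 100 = 2125.9621 * 1.6050 / 100 = 34.1217 kg


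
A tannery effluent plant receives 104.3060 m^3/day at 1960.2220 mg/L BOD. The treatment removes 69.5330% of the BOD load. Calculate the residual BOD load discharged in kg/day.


Load_in = volume * conc / 1000 = 104.3060 * 1960.2220 / 1000 = 204.4629 kg/day
Removed = Load_in * eff / 100 = 204.4629 * 69.5330 / 100 = 142.1692 kg/day
Load_out = Load_in - Removed = 204.4629 - 142.1692 = 62.2937 kg/day


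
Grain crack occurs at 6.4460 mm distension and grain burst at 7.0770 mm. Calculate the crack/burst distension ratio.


Formula: Ratio = crack / burst
Substituting: Ratio = 6.4460 / 7.0770
Result: 0.9108


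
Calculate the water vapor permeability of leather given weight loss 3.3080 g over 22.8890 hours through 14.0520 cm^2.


Formula: WVP = loss / (area * time)
Substituting: WVP = 3.3080 / (14.0520 * 22.8890)
Result: 0.0102849 g/(cm^2*hr)


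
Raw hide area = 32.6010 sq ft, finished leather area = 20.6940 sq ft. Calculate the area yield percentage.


Formula: Yield = finished / raw * 100
Substituting: Yield = 20.6940 / 32.6010 * 100
Result: 63.4766 %


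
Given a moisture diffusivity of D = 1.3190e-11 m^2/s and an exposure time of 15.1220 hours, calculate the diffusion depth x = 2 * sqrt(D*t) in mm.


t = 15.1220 hr * 3600 = 54439.2000 s
D * t = 1.3190e-11 * 54439.2000 = 7.1805e-07
x = 2 * sqrt(D*t) = 2 * sqrt(7.1805e-07) = 0.00169476 m = 1.6948 mm


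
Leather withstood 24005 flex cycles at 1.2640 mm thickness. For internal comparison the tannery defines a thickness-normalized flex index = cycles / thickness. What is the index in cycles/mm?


Formula: Index = cycles / thickness
Substituting: Index = 24005 / 1.2640
Result: 18991.2975 cycles/mm


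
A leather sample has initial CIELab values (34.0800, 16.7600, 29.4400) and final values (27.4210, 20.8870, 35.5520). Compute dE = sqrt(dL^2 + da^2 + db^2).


dL = -6.6590, da = 4.1270, db = 6.1120
dE = sqrt((-6.6590)^2 + 4.1270^2 + 6.1120^2) = 9.9363


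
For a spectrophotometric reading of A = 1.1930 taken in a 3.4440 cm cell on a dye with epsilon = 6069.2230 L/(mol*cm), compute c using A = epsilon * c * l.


Formula: c = A / (epsilon * l)
Substituting: c = 1.1930 / (6069.2230 * 3.4440)
Result: 5.7075e-05 mol/L


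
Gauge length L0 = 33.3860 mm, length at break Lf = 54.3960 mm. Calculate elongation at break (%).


Formula: Elongation = (Lf - L0) / L0 * 100
Substituting: Elongation = (54.3960 - 33.3860) / 33.3860 * 100
Result: 62.9306 %


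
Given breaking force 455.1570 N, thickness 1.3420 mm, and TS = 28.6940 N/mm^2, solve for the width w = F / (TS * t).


Formula: w = F / (TS * t)
Substituting: w = 455.1570 / (28.6940 * 1.3420)
Result: 11.8200 mm


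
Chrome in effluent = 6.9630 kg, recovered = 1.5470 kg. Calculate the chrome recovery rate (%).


Formula: Recovery = recovered / input * 100
Substituting: Recovery = 1.5470 / 6.9630 * 100
Result: 22.2174 %


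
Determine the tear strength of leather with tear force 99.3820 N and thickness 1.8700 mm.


Formula: Tear strength = force / thickness
Substituting: Tear strength = 99.3820 / 1.8700
Result: 53.1455 N/mm


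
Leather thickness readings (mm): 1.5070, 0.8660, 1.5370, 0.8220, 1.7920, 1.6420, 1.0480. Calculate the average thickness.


Formula: Average = sum / n
Substituting: Average = 9.2140 / 7
Result: 1.3163 mm


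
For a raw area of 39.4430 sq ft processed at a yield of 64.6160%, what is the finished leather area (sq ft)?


Formula: finished = raw * yield / 100
Substituting: finished = 39.4430 * 64.6160 / 100
Result: 25.4865 sq ft


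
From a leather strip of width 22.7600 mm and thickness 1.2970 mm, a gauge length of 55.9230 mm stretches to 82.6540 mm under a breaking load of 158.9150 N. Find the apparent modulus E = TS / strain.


TS = F / (w * t) = 158.9150 / (22.7600 * 1.2970) = 5.3834 N/mm^2
strain = (Lf - L0) / L0 = (82.6540 - 55.9230) / 55.9230 = 0.4780
E = TS / strain = 5.3834 / 0.4780 = 11.2623 N/mm^2


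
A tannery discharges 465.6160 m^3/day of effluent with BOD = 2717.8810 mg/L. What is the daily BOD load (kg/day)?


Formula: BOD_load = volume * conc / 1000
Substituting: BOD_load = 465.6160 * 2717.8810 / 1000
Result: 1265.4889 kg/day


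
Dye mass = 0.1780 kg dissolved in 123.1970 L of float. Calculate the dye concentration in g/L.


Formula: Conc = dye_mass(kg) / volume(L) * 1000
Substituting: Conc = 0.1780 / 123.1970 * 1000
Result: 1.4448 g/L


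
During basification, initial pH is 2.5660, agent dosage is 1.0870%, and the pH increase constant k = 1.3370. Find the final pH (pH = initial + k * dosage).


Formula: pH_final = pH_initial + k * base_pct
Substituting: pH_final = 2.5660 + 1.3370 * 1.0870
Result: 4.0193


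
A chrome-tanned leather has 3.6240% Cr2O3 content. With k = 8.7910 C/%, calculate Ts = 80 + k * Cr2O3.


Formula: Ts = 80 + k * Cr2O3
Substituting: Ts = 80 + 8.7910 * 3.6240
Result: 111.8586 C


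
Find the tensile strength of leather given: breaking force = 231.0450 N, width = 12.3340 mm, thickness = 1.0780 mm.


Formula: TS = force / (width * thickness)
Substituting: TS = 231.0450 / (12.3340 * 1.0780)
Result: 17.3770 N/mm^2


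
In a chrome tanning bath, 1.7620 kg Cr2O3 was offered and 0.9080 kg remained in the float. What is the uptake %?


Formula: Uptake = (offered - residual) / offered * 100
Substituting: Uptake = (1.7620 - 0.9080) / 1.7620 * 100
Result: 48.4677 %


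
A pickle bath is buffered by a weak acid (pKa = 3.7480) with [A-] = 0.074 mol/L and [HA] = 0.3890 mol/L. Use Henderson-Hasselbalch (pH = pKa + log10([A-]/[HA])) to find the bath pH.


ratio = [A-] / [HA] = 0.074 / 0.3890 = 0.1902
log10(ratio) = -0.7207
pH = pKa + log10(ratio) = 3.7480 - 0.7207 = 3.0273


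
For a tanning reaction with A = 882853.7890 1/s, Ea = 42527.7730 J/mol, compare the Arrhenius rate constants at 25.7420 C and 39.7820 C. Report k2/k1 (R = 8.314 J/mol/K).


T1 = 25.7420 + 273.15 = 298.8920 K; T2 = 39.7820 + 273.15 = 312.9320 K
k1 = A * exp(-Ea/(R*T1)) = 882853.7890 * exp(-42527.7730/(8.314*298.8920)) = 0.0326158 1/s
k2 = A * exp(-Ea/(R*T2)) = 882853.7890 * exp(-42527.7730/(8.314*312.9320)) = 0.0702898 1/s
k2/k1 = 0.0702898 / 0.0326158 = 2.1551


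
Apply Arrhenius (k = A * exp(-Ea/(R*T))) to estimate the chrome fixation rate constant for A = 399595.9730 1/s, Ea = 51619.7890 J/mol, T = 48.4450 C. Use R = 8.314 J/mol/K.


T_K = T_C + 273.15 = 48.4450 + 273.15 = 321.5950 K
exponent = -Ea / (R * T_K) = -51619.7890 / (8.314 * 321.5950) = -19.3062
k = A * exp(exponent) = 399595.9730 * exp(-19.3062) = 0.00164832 1/s


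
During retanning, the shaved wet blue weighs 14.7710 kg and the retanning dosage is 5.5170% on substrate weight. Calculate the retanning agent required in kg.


Formula: Retan = substrate * pct / 100
Substituting: Retan = 14.7710 * 5.5170 / 100
Result: 0.8149 kg


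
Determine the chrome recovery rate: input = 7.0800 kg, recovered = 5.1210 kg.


Formula: Recovery = recovered / input * 100
Substituting: Recovery = 5.1210 / 7.0800 * 100
Result: 72.3305 %


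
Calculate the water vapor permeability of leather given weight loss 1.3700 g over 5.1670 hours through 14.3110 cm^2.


Formula: WVP = loss / (area * time)
Substituting: WVP = 1.3700 / (14.3110 * 5.1670)
Result: 0.0185273 g/(cm^2*hr)


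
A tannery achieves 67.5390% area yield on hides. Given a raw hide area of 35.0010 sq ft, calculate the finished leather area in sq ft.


Formula: finished = raw * yield / 100
Substituting: finished = 35.0010 * 67.5390 / 100
Result: 23.6393 sq ft


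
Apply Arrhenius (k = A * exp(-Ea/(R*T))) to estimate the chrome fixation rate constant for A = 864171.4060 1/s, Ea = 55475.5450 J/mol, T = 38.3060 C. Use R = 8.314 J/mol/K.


T_K = T_C + 273.15 = 38.3060 + 273.15 = 311.4560 K
exponent = -Ea / (R * T_K) = -55475.5450 / (8.314 * 311.4560) = -21.4237
k = A * exp(exponent) = 864171.4060 * exp(-21.4237) = 4.2894e-04 1/s


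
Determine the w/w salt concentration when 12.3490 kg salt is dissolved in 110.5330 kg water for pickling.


Formula: Conc = salt / (water + salt) * 100
Substituting: Conc = 12.3490 / (110.5330 + 12.3490) * 100
Result: 10.0495 %


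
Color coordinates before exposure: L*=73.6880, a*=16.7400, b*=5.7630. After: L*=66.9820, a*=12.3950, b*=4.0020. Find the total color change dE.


dL = -6.7060, da = -4.3450, db = -1.7610
dE = sqrt((-6.7060)^2 + (-4.3450)^2 + (-1.7610)^2) = 8.1823


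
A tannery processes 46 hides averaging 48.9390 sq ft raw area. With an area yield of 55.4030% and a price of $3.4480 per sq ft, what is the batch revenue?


Raw_total = N * avg_area = 46 * 48.9390 = 2251.1940 sq ft
Finished = Raw_total * yield / 100 = 2251.1940 * 55.4030 / 100 = 1247.2290 sq ft
Value = Finished * price = 1247.2290 * 3.4480 = 4300.4456 $


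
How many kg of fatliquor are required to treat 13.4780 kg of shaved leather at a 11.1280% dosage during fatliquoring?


Formula: Fat = substrate * pct / 100
Substituting: Fat = 13.4780 * 11.1280 / 100
Result: 1.4998 kg


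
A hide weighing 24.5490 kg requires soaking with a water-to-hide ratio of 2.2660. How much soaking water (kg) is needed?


Formula: Water = hide_weight * ratio
Substituting: Water = 24.5490 * 2.2660
Result: 55.6280 kg


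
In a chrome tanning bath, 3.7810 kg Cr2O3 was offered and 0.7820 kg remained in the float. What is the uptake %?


Formula: Uptake = (offered - residual) / offered * 100
Substituting: Uptake = (3.7810 - 0.7820) / 3.7810 * 100
Result: 79.3176 %


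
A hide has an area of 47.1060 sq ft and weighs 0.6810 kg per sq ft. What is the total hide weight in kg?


Formula: Weight = area * weight_per_sqft
Substituting: Weight = 47.1060 * 0.6810
Result: 32.0792 kg


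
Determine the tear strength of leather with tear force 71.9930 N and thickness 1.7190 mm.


Formula: Tear strength = force / thickness
Substituting: Tear strength = 71.9930 / 1.7190
Result: 41.8807 N/mm


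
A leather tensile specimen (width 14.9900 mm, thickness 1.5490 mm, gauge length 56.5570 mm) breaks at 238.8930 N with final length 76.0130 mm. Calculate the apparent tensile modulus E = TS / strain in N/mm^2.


TS = F / (w * t) = 238.8930 / (14.9900 * 1.5490) = 10.2885 N/mm^2
strain = (Lf - L0) / L0 = (76.0130 - 56.5570) / 56.5570 = 0.3440
E = TS / strain = 10.2885 / 0.3440 = 29.9077 N/mm^2


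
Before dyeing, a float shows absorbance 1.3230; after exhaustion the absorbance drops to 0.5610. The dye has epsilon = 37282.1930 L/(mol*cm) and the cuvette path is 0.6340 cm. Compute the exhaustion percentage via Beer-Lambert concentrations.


c_initial = A_i / (epsilon * l) = 1.3230 / (37282.1930 * 0.6340) = 5.5972e-05 mol/L
c_final = A_f / (epsilon * l) = 0.5610 / (37282.1930 * 0.6340) = 2.3734e-05 mol/L
Exhaustion = (c_initial - c_final) / c_initial * 100 = (5.5972e-05 - 2.3734e-05) / 5.5972e-05 * 100 = 57.5964 %
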